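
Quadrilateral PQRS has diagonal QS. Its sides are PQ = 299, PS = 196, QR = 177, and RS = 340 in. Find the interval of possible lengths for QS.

From triangle PQS: |299 − 196| < QS < 299 + 196, i.e. 103 < QS < 495.
From triangle RQS: 163 < QS < 517.
Both must hold, so QS lies in the intersection.

163 < QS < 495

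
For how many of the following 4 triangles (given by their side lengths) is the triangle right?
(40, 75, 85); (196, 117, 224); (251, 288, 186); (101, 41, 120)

(40,75,85): 40²+75² = 7225 = 85² → right
(196,117,224): 117²+196² = 52105 > 50176 = 224² → acute
(251,288,186): 186²+251² = 97597 > 82944 = 288² → acute
(101,41,120): 41²+101² = 11882 < 14400 = 120² → obtuse
1 of the 4 is right.

1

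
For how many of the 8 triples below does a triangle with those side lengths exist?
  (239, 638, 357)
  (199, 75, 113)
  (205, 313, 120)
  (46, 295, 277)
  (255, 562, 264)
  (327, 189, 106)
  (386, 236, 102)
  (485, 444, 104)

3

(239,357,638): 239+357 ≤ 638 → not valid
(75,113,199): 75+113 ≤ 199 → not valid
(120,205,313): 120+205 > 313 → valid
(46,277,295): 46+277 > 295 → valid
(255,264,562): 255+264 ≤ 562 → not valid
(106,189,327): 106+189 ≤ 327 → not valid
(102,236,386): 102+236 ≤ 386 → not valid
(104,444,485): 104+444 > 485 → valid
3 of the 8 triples form a triangle.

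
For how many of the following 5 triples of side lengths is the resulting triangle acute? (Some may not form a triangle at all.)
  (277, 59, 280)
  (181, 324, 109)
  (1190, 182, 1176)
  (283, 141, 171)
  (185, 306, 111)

(277,59,280): 59²+277² = 80210 > 78400 = 280² → acute
(181,324,109): 109+181 ≤ 324, not a triangle
(1190,182,1176): 182²+1176² = 1416100 = 1190² → right
(283,141,171): 141²+171² = 49122 < 80089 = 283² → obtuse
(185,306,111): 111+185 ≤ 306, not a triangle
1 of the 5 is acute.

1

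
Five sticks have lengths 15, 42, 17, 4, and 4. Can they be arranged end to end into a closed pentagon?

No

For a pentagon, each side must be shorter than the sum of the others.
Here the longest side is 42, but the remaining 4 sides sum to only 40.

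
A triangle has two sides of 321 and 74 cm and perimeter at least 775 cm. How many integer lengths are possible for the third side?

15

Triangle inequality: 247 < x < 395. Perimeter ≥ 775 gives x ≥ 775 − 321 − 74 = 380.
So 380 ≤ x < 395; integers 380 through 394: 15 values.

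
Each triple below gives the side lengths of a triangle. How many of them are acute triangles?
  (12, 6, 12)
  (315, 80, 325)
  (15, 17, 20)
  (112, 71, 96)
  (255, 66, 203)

3

(12,6,12): 6²+12² = 180 > 144 = 12² → acute
(315,80,325): 80²+315² = 105625 = 325² → right
(15,17,20): 15²+17² = 514 > 400 = 20² → acute
(112,71,96): 71²+96² = 14257 > 12544 = 112² → acute
(255,66,203): 66²+203² = 45565 < 65025 = 255² → obtuse
3 of the 5 are acute.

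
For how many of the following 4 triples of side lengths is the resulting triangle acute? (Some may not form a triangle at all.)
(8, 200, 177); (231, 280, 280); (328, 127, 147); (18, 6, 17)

(8,200,177): 8+177 ≤ 200, not a triangle
(231,280,280): 231²+280² = 131761 > 78400 = 280² → acute
(328,127,147): 127+147 ≤ 328, not a triangle
(18,6,17): 6²+17² = 325 > 324 = 18² → acute
2 of the 4 are acute.

2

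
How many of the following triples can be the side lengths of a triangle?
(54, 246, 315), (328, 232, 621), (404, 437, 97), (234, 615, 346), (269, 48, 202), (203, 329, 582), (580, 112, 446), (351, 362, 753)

(54,246,315): 54+246 ≤ 315 → not valid
(232,328,621): 232+328 ≤ 621 → not valid
(97,404,437): 97+404 > 437 → valid
(234,346,615): 234+346 ≤ 615 → not valid
(48,202,269): 48+202 ≤ 269 → not valid
(203,329,582): 203+329 ≤ 582 → not valid
(112,446,580): 112+446 ≤ 580 → not valid
(351,362,753): 351+362 ≤ 753 → not valid
1 of the 8 triples forms a triangle.

1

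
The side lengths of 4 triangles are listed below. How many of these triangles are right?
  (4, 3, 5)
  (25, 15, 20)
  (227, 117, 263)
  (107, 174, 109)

2

(4,3,5): 3²+4² = 25 = 5² → right
(25,15,20): 15²+20² = 625 = 25² → right
(227,117,263): 117²+227² = 65218 < 69169 = 263² → obtuse
(107,174,109): 107²+109² = 23330 < 30276 = 174² → obtuse
2 of the 4 are right.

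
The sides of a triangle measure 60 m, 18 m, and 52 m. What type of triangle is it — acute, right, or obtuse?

obtuse

Compare the square of the longest side to the sum of squares of the other two: 18² + 52² = 3028 < 3600 = 60².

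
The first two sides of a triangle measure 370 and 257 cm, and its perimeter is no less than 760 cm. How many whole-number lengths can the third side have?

494

Triangle inequality: 113 < x < 627. Perimeter ≥ 760 gives x ≥ 760 − 370 − 257 = 133.
So 133 ≤ x < 627; integers 133 through 626: 494 values.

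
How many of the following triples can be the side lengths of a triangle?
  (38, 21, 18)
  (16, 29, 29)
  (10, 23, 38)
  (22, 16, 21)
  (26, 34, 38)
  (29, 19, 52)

4

(18,21,38): 18+21 > 38 → valid
(16,29,29): 16+29 > 29 → valid
(10,23,38): 10+23 ≤ 38 → not valid
(16,21,22): 16+21 > 22 → valid
(26,34,38): 26+34 > 38 → valid
(19,29,52): 19+29 ≤ 52 → not valid
4 of the 6 triples form a triangle.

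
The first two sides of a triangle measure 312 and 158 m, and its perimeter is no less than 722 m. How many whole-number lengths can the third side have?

Triangle inequality: 154 < x < 470. Perimeter ≥ 722 gives x ≥ 722 − 312 − 158 = 252.
So 252 ≤ x < 470; integers 252 through 469: 218 values.

218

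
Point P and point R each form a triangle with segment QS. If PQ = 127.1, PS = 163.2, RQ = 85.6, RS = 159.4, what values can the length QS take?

73.8 < QS < 245.0

From triangle PQS: |127.1 − 163.2| < QS < 127.1 + 163.2, i.e. 36.1 < QS < 290.3.
From triangle RQS: 73.8 < QS < 245.0.
Both must hold, so QS lies in the intersection.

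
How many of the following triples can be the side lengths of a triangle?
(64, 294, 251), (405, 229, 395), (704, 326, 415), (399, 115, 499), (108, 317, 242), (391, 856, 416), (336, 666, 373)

(64,251,294): 64+251 > 294 → valid
(229,395,405): 229+395 > 405 → valid
(326,415,704): 326+415 > 704 → valid
(115,399,499): 115+399 > 499 → valid
(108,242,317): 108+242 > 317 → valid
(391,416,856): 391+416 ≤ 856 → not valid
(336,373,666): 336+373 > 666 → valid
6 of the 7 triples form a triangle.

6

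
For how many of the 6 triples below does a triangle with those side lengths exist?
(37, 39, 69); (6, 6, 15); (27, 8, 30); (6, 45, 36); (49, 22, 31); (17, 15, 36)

(37,39,69): 37+39 > 69 → valid
(6,6,15): 6+6 ≤ 15 → not valid
(8,27,30): 8+27 > 30 → valid
(6,36,45): 6+36 ≤ 45 → not valid
(22,31,49): 22+31 > 49 → valid
(15,17,36): 15+17 ≤ 36 → not valid
3 of the 6 triples form a triangle.

3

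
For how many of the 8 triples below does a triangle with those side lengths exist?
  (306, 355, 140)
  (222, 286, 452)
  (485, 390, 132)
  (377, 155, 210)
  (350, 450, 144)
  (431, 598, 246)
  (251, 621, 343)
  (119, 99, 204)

(140,306,355): 140+306 > 355 → valid
(222,286,452): 222+286 > 452 → valid
(132,390,485): 132+390 > 485 → valid
(155,210,377): 155+210 ≤ 377 → not valid
(144,350,450): 144+350 > 450 → valid
(246,431,598): 246+431 > 598 → valid
(251,343,621): 251+343 ≤ 621 → not valid
(99,119,204): 99+119 > 204 → valid
6 of the 8 triples form a triangle.

6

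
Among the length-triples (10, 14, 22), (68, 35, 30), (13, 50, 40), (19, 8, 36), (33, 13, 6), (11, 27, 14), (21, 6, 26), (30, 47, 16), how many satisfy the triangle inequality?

(10,14,22): 10+14 > 22 → valid
(30,35,68): 30+35 ≤ 68 → not valid
(13,40,50): 13+40 > 50 → valid
(8,19,36): 8+19 ≤ 36 → not valid
(6,13,33): 6+13 ≤ 33 → not valid
(11,14,27): 11+14 ≤ 27 → not valid
(6,21,26): 6+21 > 26 → valid
(16,30,47): 16+30 ≤ 47 → not valid
3 of the 8 triples form a triangle.

3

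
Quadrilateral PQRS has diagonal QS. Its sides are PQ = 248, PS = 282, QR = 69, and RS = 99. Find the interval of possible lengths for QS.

34 < QS < 168

From triangle PQS: |248 − 282| < QS < 248 + 282, i.e. 34 < QS < 530.
From triangle RQS: 30 < QS < 168.
Both must hold, so QS lies in the intersection.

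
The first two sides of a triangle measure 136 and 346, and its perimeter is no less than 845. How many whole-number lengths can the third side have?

119

Triangle inequality: 210 < x < 482. Perimeter ≥ 845 gives x ≥ 845 − 136 − 346 = 363.
So 363 ≤ x < 482; integers 363 through 481: 119 values.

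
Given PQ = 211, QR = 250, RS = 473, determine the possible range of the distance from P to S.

12 ≤ PS ≤ 934

The maximum is all hops collinear in one direction: 211 + 250 + 473 = 934.
The longest hop is 473; the others sum to 461. Folding the others back against it leaves at least 473 − 461 = 12.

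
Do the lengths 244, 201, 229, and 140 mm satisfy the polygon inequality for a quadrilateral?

A quadrilateral exists iff every side is shorter than the sum of the others — equivalently, the longest side is less than the sum of the rest.
Longest side 244 < 570 (sum of the remaining 3), so yes.

Yes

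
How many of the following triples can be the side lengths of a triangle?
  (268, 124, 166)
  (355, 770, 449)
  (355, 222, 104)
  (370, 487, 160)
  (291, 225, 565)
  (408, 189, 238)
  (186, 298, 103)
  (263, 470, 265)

(124,166,268): 124+166 > 268 → valid
(355,449,770): 355+449 > 770 → valid
(104,222,355): 104+222 ≤ 355 → not valid
(160,370,487): 160+370 > 487 → valid
(225,291,565): 225+291 ≤ 565 → not valid
(189,238,408): 189+238 > 408 → valid
(103,186,298): 103+186 ≤ 298 → not valid
(263,265,470): 263+265 > 470 → valid
5 of the 8 triples form a triangle.

5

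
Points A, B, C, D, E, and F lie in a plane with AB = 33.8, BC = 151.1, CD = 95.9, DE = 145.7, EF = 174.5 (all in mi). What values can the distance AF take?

0 ≤ AF ≤ 601.0 mi

The maximum is all hops collinear in one direction: 33.8 + 151.1 + 95.9 + 145.7 + 174.5 = 601.0.
The longest hop is 174.5; the others sum to 426.5. Since 174.5 ≤ 426.5, the path can fold back on itself completely, so the minimum distance is 0.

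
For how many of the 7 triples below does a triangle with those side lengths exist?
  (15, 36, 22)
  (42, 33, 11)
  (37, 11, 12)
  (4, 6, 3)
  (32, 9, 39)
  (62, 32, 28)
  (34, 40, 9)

5

(15,22,36): 15+22 > 36 → valid
(11,33,42): 11+33 > 42 → valid
(11,12,37): 11+12 ≤ 37 → not valid
(3,4,6): 3+4 > 6 → valid
(9,32,39): 9+32 > 39 → valid
(28,32,62): 28+32 ≤ 62 → not valid
(9,34,40): 9+34 > 40 → valid
5 of the 7 triples form a triangle.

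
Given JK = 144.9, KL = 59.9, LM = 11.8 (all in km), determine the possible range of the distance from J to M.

The maximum is all hops collinear in one direction: 144.9 + 59.9 + 11.8 = 216.6.
The longest hop is 144.9; the others sum to 71.7. Folding the others back against it leaves at least 144.9 − 71.7 = 73.2.

73.2 ≤ JM ≤ 216.6 km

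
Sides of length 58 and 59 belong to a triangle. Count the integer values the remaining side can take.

115

The third side lies in the open interval (1, 117).
Integers from 2 to 116 inclusive: 116 − 2 + 1 = 115.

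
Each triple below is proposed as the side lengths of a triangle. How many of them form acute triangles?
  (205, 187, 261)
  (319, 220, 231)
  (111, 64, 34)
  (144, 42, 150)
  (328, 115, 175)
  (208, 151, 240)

(205,187,261): 187²+205² = 76994 > 68121 = 261² → acute
(319,220,231): 220²+231² = 101761 = 319² → right
(111,64,34): 34+64 ≤ 111, not a triangle
(144,42,150): 42²+144² = 22500 = 150² → right
(328,115,175): 115+175 ≤ 328, not a triangle
(208,151,240): 151²+208² = 66065 > 57600 = 240² → acute
2 of the 6 are acute.

2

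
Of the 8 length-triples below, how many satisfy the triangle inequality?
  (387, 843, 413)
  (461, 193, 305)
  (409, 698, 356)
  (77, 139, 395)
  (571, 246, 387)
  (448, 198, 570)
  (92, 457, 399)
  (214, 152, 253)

(387,413,843): 387+413 ≤ 843 → not valid
(193,305,461): 193+305 > 461 → valid
(356,409,698): 356+409 > 698 → valid
(77,139,395): 77+139 ≤ 395 → not valid
(246,387,571): 246+387 > 571 → valid
(198,448,570): 198+448 > 570 → valid
(92,399,457): 92+399 > 457 → valid
(152,214,253): 152+214 > 253 → valid
6 of the 8 triples form a triangle.

6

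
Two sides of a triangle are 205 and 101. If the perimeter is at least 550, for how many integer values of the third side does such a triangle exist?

Triangle inequality: 104 < x < 306. Perimeter ≥ 550 gives x ≥ 550 − 205 − 101 = 244.
So 244 ≤ x < 306; integers 244 through 305: 62 values.

62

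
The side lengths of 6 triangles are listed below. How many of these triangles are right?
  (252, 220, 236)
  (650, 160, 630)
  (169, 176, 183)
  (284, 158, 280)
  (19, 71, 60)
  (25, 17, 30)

(252,220,236): 220²+236² = 104096 > 63504 = 252² → acute
(650,160,630): 160²+630² = 422500 = 650² → right
(169,176,183): 169²+176² = 59537 > 33489 = 183² → acute
(284,158,280): 158²+280² = 103364 > 80656 = 284² → acute
(19,71,60): 19²+60² = 3961 < 5041 = 71² → obtuse
(25,17,30): 17²+25² = 914 > 900 = 30² → acute
1 of the 6 is right.

1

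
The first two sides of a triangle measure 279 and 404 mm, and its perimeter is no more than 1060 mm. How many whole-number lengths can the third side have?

Triangle inequality: 125 < x < 683. Perimeter ≤ 1060 gives x ≤ 1060 − 279 − 404 = 377.
So 125 < x ≤ 377; integers 126 through 377: 252 values.

252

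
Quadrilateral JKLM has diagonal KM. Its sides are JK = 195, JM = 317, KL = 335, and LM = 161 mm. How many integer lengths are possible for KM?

321

From triangle JKM: 122 < KM < 512.
From triangle LKM: 174 < KM < 496.
Intersection: 174 < KM < 496, so integers 175 through 495: 321 values.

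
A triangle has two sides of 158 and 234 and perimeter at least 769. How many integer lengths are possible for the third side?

Triangle inequality: 76 < x < 392. Perimeter ≥ 769 gives x ≥ 769 − 158 − 234 = 377.
So 377 ≤ x < 392; integers 377 through 391: 15 values.

15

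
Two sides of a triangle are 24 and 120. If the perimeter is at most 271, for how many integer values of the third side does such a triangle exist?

31

Triangle inequality: 96 < x < 144. Perimeter ≤ 271 gives x ≤ 271 − 24 − 120 = 127.
So 96 < x ≤ 127; integers 97 through 127: 31 values.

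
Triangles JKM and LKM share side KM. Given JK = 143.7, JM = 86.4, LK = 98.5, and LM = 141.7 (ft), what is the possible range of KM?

57.3 < KM < 230.1

From triangle JKM: |143.7 − 86.4| < KM < 143.7 + 86.4, i.e. 57.3 < KM < 230.1.
From triangle LKM: 43.2 < KM < 240.2.
Both must hold, so KM lies in the intersection.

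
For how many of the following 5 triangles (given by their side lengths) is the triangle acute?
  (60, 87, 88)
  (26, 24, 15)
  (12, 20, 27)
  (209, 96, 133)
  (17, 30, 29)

(60,87,88): 60²+87² = 11169 > 7744 = 88² → acute
(26,24,15): 15²+24² = 801 > 676 = 26² → acute
(12,20,27): 12²+20² = 544 < 729 = 27² → obtuse
(209,96,133): 96²+133² = 26905 < 43681 = 209² → obtuse
(17,30,29): 17²+29² = 1130 > 900 = 30² → acute
3 of the 5 are acute.

3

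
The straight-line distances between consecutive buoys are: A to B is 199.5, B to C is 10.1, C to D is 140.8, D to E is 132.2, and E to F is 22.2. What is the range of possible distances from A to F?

0 ≤ AF ≤ 504.8

The maximum is all hops collinear in one direction: 199.5 + 10.1 + 140.8 + 132.2 + 22.2 = 504.8.
The longest hop is 199.5; the others sum to 305.3. Since 199.5 ≤ 305.3, the path can fold back on itself completely, so the minimum distance is 0.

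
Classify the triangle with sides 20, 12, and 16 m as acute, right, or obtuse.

right

Compare the square of the longest side to the sum of squares of the other two: 12² + 16² = 400 = 20².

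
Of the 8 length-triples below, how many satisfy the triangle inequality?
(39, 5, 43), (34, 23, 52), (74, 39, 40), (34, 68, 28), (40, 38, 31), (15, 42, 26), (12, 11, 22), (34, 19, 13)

(5,39,43): 5+39 > 43 → valid
(23,34,52): 23+34 > 52 → valid
(39,40,74): 39+40 > 74 → valid
(28,34,68): 28+34 ≤ 68 → not valid
(31,38,40): 31+38 > 40 → valid
(15,26,42): 15+26 ≤ 42 → not valid
(11,12,22): 11+12 > 22 → valid
(13,19,34): 13+19 ≤ 34 → not valid
5 of the 8 triples form a triangle.

5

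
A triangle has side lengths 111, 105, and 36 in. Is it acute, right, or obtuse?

right

Compare the square of the longest side to the sum of squares of the other two: 36² + 105² = 12321 = 111².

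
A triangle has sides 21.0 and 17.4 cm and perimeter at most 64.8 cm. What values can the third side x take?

Triangle inequality alone gives 3.6 < x < 38.4.
The perimeter condition gives x ≤ 64.8 − 21.0 − 17.4 = 26.4.
Intersecting the two: 3.6 < x ≤ 26.4.

3.6 < x ≤ 26.4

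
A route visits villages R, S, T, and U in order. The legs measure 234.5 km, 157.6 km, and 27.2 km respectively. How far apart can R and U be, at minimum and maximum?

49.7 ≤ RU ≤ 419.3 km

The maximum is all hops collinear in one direction: 234.5 + 157.6 + 27.2 = 419.3.
The longest hop is 234.5; the others sum to 184.8. Folding the others back against it leaves at least 234.5 − 184.8 = 49.7.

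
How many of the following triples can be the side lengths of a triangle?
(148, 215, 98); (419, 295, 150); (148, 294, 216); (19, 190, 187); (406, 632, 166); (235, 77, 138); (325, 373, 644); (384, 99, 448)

(98,148,215): 98+148 > 215 → valid
(150,295,419): 150+295 > 419 → valid
(148,216,294): 148+216 > 294 → valid
(19,187,190): 19+187 > 190 → valid
(166,406,632): 166+406 ≤ 632 → not valid
(77,138,235): 77+138 ≤ 235 → not valid
(325,373,644): 325+373 > 644 → valid
(99,384,448): 99+384 > 448 → valid
6 of the 8 triples form a triangle.

6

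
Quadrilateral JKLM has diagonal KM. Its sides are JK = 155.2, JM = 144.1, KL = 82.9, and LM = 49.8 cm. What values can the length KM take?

33.1 < KM < 132.7

From triangle JKM: |155.2 − 144.1| < KM < 155.2 + 144.1, i.e. 11.1 < KM < 299.3.
From triangle LKM: 33.1 < KM < 132.7.
Both must hold, so KM lies in the intersection.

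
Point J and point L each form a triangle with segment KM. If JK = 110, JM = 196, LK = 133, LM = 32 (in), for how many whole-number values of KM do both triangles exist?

From triangle JKM: 86 < KM < 306.
From triangle LKM: 101 < KM < 165.
Intersection: 101 < KM < 165, so integers 102 through 164: 63 values.

63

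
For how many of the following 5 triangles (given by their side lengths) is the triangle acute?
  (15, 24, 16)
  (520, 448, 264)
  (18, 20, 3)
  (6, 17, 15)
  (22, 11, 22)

(15,24,16): 15²+16² = 481 < 576 = 24² → obtuse
(520,448,264): 264²+448² = 270400 = 520² → right
(18,20,3): 3²+18² = 333 < 400 = 20² → obtuse
(6,17,15): 6²+15² = 261 < 289 = 17² → obtuse
(22,11,22): 11²+22² = 605 > 484 = 22² → acute
1 of the 5 is acute.

1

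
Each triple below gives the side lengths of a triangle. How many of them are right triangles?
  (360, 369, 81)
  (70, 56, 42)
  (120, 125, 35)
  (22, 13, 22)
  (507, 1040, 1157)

(360,369,81): 81²+360² = 136161 = 369² → right
(70,56,42): 42²+56² = 4900 = 70² → right
(120,125,35): 35²+120² = 15625 = 125² → right
(22,13,22): 13²+22² = 653 > 484 = 22² → acute
(507,1040,1157): 507²+1040² = 1338649 = 1157² → right
4 of the 5 are right.

4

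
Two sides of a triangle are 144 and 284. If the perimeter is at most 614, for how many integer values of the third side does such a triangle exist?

Triangle inequality: 140 < x < 428. Perimeter ≤ 614 gives x ≤ 614 − 144 − 284 = 186.
So 140 < x ≤ 186; integers 141 through 186: 46 values.

46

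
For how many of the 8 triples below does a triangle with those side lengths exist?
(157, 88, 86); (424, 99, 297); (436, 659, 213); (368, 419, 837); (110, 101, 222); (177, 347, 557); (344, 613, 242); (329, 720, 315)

(86,88,157): 86+88 > 157 → valid
(99,297,424): 99+297 ≤ 424 → not valid
(213,436,659): 213+436 ≤ 659 → not valid
(368,419,837): 368+419 ≤ 837 → not valid
(101,110,222): 101+110 ≤ 222 → not valid
(177,347,557): 177+347 ≤ 557 → not valid
(242,344,613): 242+344 ≤ 613 → not valid
(315,329,720): 315+329 ≤ 720 → not valid
1 of the 8 triples forms a triangle.

1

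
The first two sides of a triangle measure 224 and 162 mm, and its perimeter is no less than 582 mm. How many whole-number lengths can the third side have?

Triangle inequality: 62 < x < 386. Perimeter ≥ 582 gives x ≥ 582 − 224 − 162 = 196.
So 196 ≤ x < 386; integers 196 through 385: 190 values.

190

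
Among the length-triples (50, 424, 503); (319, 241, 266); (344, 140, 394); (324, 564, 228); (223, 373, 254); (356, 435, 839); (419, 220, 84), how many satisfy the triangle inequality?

3

(50,424,503): 50+424 ≤ 503 → not valid
(241,266,319): 241+266 > 319 → valid
(140,344,394): 140+344 > 394 → valid
(228,324,564): 228+324 ≤ 564 → not valid
(223,254,373): 223+254 > 373 → valid
(356,435,839): 356+435 ≤ 839 → not valid
(84,220,419): 84+220 ≤ 419 → not valid
3 of the 7 triples form a triangle.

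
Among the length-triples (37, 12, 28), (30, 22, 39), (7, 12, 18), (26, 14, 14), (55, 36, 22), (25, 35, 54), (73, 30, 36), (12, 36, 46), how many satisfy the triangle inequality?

(12,28,37): 12+28 > 37 → valid
(22,30,39): 22+30 > 39 → valid
(7,12,18): 7+12 > 18 → valid
(14,14,26): 14+14 > 26 → valid
(22,36,55): 22+36 > 55 → valid
(25,35,54): 25+35 > 54 → valid
(30,36,73): 30+36 ≤ 73 → not valid
(12,36,46): 12+36 > 46 → valid
7 of the 8 triples form a triangle.

7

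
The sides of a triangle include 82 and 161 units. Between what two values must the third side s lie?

79 < s < 243 (units)

By the triangle inequality, s must be less than 82 + 161 = 243 and greater than |82 − 161| = 79.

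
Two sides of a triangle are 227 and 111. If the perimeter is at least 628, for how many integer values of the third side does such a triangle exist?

Triangle inequality: 116 < x < 338. Perimeter ≥ 628 gives x ≥ 628 − 227 − 111 = 290.
So 290 ≤ x < 338; integers 290 through 337: 48 values.

48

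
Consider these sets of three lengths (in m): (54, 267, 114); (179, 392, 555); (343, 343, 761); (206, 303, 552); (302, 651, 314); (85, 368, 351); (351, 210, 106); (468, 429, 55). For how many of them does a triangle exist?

(54,114,267): 54+114 ≤ 267 → not valid
(179,392,555): 179+392 > 555 → valid
(343,343,761): 343+343 ≤ 761 → not valid
(206,303,552): 206+303 ≤ 552 → not valid
(302,314,651): 302+314 ≤ 651 → not valid
(85,351,368): 85+351 > 368 → valid
(106,210,351): 106+210 ≤ 351 → not valid
(55,429,468): 55+429 > 468 → valid
3 of the 8 triples form a triangle.

3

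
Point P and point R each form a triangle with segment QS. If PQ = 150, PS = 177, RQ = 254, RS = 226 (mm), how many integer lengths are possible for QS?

From triangle PQS: 27 < QS < 327.
From triangle RQS: 28 < QS < 480.
Intersection: 28 < QS < 327, so integers 29 through 326: 298 values.

298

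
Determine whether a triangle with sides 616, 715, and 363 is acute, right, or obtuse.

right

Compare the square of the longest side to the sum of squares of the other two: 363² + 616² = 511225 = 715².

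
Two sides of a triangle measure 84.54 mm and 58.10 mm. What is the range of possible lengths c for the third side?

By the triangle inequality, c must be less than 84.54 + 58.10 = 142.64 and greater than |84.54 − 58.10| = 26.44.

26.44 < c < 142.64 (mm)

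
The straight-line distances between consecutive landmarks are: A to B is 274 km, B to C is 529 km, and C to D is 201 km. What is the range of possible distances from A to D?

54 ≤ AD ≤ 1004 km

The maximum is all hops collinear in one direction: 274 + 529 + 201 = 1004.
The longest hop is 529; the others sum to 475. Folding the others back against it leaves at least 529 − 475 = 54.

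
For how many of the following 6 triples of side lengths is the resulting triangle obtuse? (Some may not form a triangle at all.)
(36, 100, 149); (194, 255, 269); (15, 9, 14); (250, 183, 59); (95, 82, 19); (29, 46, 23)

2

(36,100,149): 36+100 ≤ 149, not a triangle
(194,255,269): 194²+255² = 102661 > 72361 = 269² → acute
(15,9,14): 9²+14² = 277 > 225 = 15² → acute
(250,183,59): 59+183 ≤ 250, not a triangle
(95,82,19): 19²+82² = 7085 < 9025 = 95² → obtuse
(29,46,23): 23²+29² = 1370 < 2116 = 46² → obtuse
2 of the 6 are obtuse.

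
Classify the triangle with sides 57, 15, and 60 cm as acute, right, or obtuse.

Compare the square of the longest side to the sum of squares of the other two: 15² + 57² = 3474 < 3600 = 60².

obtuse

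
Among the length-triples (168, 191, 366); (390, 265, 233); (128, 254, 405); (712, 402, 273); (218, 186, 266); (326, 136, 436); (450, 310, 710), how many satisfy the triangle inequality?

4

(168,191,366): 168+191 ≤ 366 → not valid
(233,265,390): 233+265 > 390 → valid
(128,254,405): 128+254 ≤ 405 → not valid
(273,402,712): 273+402 ≤ 712 → not valid
(186,218,266): 186+218 > 266 → valid
(136,326,436): 136+326 > 436 → valid
(310,450,710): 310+450 > 710 → valid
4 of the 7 triples form a triangle.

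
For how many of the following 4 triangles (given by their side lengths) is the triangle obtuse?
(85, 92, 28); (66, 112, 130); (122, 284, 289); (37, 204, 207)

(85,92,28): 28²+85² = 8009 < 8464 = 92² → obtuse
(66,112,130): 66²+112² = 16900 = 130² → right
(122,284,289): 122²+284² = 95540 > 83521 = 289² → acute
(37,204,207): 37²+204² = 42985 > 42849 = 207² → acute
1 of the 4 is obtuse.

1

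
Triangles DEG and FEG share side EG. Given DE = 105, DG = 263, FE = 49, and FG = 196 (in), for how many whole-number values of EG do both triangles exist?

86

From triangle DEG: 158 < EG < 368.
From triangle FEG: 147 < EG < 245.
Intersection: 158 < EG < 245, so integers 159 through 244: 86 values.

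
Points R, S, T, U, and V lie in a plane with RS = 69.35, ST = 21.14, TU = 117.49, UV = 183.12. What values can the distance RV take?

0 ≤ RV ≤ 391.10

The maximum is all hops collinear in one direction: 69.35 + 21.14 + 117.49 + 183.12 = 391.10.
The longest hop is 183.12; the others sum to 207.98. Since 183.12 ≤ 207.98, the path can fold back on itself completely, so the minimum distance is 0.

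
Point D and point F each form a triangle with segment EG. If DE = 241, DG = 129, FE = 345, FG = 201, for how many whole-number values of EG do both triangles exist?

From triangle DEG: 112 < EG < 370.
From triangle FEG: 144 < EG < 546.
Intersection: 144 < EG < 370, so integers 145 through 369: 225 values.

225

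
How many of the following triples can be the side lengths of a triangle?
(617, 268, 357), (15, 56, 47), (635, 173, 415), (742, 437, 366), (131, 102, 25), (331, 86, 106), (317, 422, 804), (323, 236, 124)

4

(268,357,617): 268+357 > 617 → valid
(15,47,56): 15+47 > 56 → valid
(173,415,635): 173+415 ≤ 635 → not valid
(366,437,742): 366+437 > 742 → valid
(25,102,131): 25+102 ≤ 131 → not valid
(86,106,331): 86+106 ≤ 331 → not valid
(317,422,804): 317+422 ≤ 804 → not valid
(124,236,323): 124+236 > 323 → valid
4 of the 8 triples form a triangle.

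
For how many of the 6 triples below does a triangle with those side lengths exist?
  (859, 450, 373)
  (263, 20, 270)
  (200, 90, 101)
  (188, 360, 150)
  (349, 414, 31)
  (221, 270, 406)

(373,450,859): 373+450 ≤ 859 → not valid
(20,263,270): 20+263 > 270 → valid
(90,101,200): 90+101 ≤ 200 → not valid
(150,188,360): 150+188 ≤ 360 → not valid
(31,349,414): 31+349 ≤ 414 → not valid
(221,270,406): 221+270 > 406 → valid
2 of the 6 triples form a triangle.

2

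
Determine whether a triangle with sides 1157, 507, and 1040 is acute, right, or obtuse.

Compare the square of the longest side to the sum of squares of the other two: 507² + 1040² = 1338649 = 1157².

right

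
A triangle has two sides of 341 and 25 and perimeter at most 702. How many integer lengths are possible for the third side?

Triangle inequality: 316 < x < 366. Perimeter ≤ 702 gives x ≤ 702 − 341 − 25 = 336.
So 316 < x ≤ 336; integers 317 through 336: 20 values.

20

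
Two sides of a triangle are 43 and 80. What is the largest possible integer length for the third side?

122

The third side must be strictly less than 43 + 80 = 123.
The largest integer below 123 is 122.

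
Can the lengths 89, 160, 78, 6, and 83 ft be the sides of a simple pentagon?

Yes

A pentagon exists iff every side is shorter than the sum of the others — equivalently, the longest side is less than the sum of the rest.
Longest side 160 < 256 (sum of the remaining 4), so yes.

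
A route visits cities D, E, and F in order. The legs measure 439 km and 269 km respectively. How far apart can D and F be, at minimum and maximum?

170 ≤ DF ≤ 708 km

By the triangle inequality, |439 − 269| ≤ DF ≤ 439 + 269.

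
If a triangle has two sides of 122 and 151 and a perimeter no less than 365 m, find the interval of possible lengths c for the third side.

Triangle inequality alone gives 29 < c < 273.
The perimeter condition gives c ≥ 365 − 122 − 151 = 92.
Intersecting the two: 92 ≤ c < 273.

92 ≤ c < 273 m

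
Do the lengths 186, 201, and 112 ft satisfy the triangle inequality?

The longest side is 201, and the other two sum to 298.
Since 298 > 201, the triangle inequality holds.

Yes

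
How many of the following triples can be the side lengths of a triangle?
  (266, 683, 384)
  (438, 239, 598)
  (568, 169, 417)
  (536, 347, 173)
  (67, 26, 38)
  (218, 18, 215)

(266,384,683): 266+384 ≤ 683 → not valid
(239,438,598): 239+438 > 598 → valid
(169,417,568): 169+417 > 568 → valid
(173,347,536): 173+347 ≤ 536 → not valid
(26,38,67): 26+38 ≤ 67 → not valid
(18,215,218): 18+215 > 218 → valid
3 of the 6 triples form a triangle.

3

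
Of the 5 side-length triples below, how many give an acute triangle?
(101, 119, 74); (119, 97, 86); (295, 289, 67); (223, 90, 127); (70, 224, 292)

3

(101,119,74): 74²+101² = 15677 > 14161 = 119² → acute
(119,97,86): 86²+97² = 16805 > 14161 = 119² → acute
(295,289,67): 67²+289² = 88010 > 87025 = 295² → acute
(223,90,127): 90+127 ≤ 223, not a triangle
(70,224,292): 70²+224² = 55076 < 85264 = 292² → obtuse
3 of the 5 are acute.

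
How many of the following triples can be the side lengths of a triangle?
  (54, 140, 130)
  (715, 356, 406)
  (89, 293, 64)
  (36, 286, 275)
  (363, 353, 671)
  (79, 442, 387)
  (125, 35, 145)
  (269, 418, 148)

6

(54,130,140): 54+130 > 140 → valid
(356,406,715): 356+406 > 715 → valid
(64,89,293): 64+89 ≤ 293 → not valid
(36,275,286): 36+275 > 286 → valid
(353,363,671): 353+363 > 671 → valid
(79,387,442): 79+387 > 442 → valid
(35,125,145): 35+125 > 145 → valid
(148,269,418): 148+269 ≤ 418 → not valid
6 of the 8 triples form a triangle.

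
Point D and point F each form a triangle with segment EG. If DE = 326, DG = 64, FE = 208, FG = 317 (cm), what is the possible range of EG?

From triangle DEG: |326 − 64| < EG < 326 + 64, i.e. 262 < EG < 390.
From triangle FEG: 109 < EG < 525.
Both must hold, so EG lies in the intersection.

262 < EG < 390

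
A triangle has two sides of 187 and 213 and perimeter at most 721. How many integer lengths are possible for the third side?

Triangle inequality: 26 < x < 400. Perimeter ≤ 721 gives x ≤ 721 − 187 − 213 = 321.
So 26 < x ≤ 321; integers 27 through 321: 295 values.

295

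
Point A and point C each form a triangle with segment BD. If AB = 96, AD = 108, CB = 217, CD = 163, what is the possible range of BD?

From triangle ABD: |96 − 108| < BD < 96 + 108, i.e. 12 < BD < 204.
From triangle CBD: 54 < BD < 380.
Both must hold, so BD lies in the intersection.

54 < BD < 204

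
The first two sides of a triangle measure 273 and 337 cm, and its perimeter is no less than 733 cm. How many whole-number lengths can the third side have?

487

Triangle inequality: 64 < x < 610. Perimeter ≥ 733 gives x ≥ 733 − 273 − 337 = 123.
So 123 ≤ x < 610; integers 123 through 609: 487 values.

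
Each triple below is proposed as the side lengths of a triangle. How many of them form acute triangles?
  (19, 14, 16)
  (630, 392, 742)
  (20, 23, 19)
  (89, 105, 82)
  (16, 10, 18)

(19,14,16): 14²+16² = 452 > 361 = 19² → acute
(630,392,742): 392²+630² = 550564 = 742² → right
(20,23,19): 19²+20² = 761 > 529 = 23² → acute
(89,105,82): 82²+89² = 14645 > 11025 = 105² → acute
(16,10,18): 10²+16² = 356 > 324 = 18² → acute
4 of the 5 are acute.

4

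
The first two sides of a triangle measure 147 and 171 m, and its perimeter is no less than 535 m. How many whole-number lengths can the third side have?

101

Triangle inequality: 24 < x < 318. Perimeter ≥ 535 gives x ≥ 535 − 147 − 171 = 217.
So 217 ≤ x < 318; integers 217 through 317: 101 values.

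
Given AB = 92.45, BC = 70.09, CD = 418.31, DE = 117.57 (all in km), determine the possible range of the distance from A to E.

The maximum is all hops collinear in one direction: 92.45 + 70.09 + 418.31 + 117.57 = 698.42.
The longest hop is 418.31; the others sum to 280.11. Folding the others back against it leaves at least 418.31 − 280.11 = 138.20.

138.20 ≤ AE ≤ 698.42 km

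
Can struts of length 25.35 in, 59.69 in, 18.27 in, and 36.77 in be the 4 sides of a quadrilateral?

A quadrilateral exists iff every side is shorter than the sum of the others — equivalently, the longest side is less than the sum of the rest.
Longest side 59.69 < 80.39 (sum of the remaining 3), so yes.

Yes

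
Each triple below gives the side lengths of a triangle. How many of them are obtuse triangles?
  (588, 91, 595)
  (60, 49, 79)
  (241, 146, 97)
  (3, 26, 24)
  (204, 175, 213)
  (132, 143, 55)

(588,91,595): 91²+588² = 354025 = 595² → right
(60,49,79): 49²+60² = 6001 < 6241 = 79² → obtuse
(241,146,97): 97²+146² = 30725 < 58081 = 241² → obtuse
(3,26,24): 3²+24² = 585 < 676 = 26² → obtuse
(204,175,213): 175²+204² = 72241 > 45369 = 213² → acute
(132,143,55): 55²+132² = 20449 = 143² → right
3 of the 6 are obtuse.

3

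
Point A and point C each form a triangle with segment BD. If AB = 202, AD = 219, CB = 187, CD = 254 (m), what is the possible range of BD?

67 < BD < 421

From triangle ABD: |202 − 219| < BD < 202 + 219, i.e. 17 < BD < 421.
From triangle CBD: 67 < BD < 441.
Both must hold, so BD lies in the intersection.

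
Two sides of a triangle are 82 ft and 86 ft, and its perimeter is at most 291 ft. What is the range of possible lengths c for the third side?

Triangle inequality alone gives 4 < c < 168.
The perimeter condition gives c ≤ 291 − 82 − 86 = 123.
Intersecting the two: 4 < c ≤ 123.

4 < c ≤ 123 ft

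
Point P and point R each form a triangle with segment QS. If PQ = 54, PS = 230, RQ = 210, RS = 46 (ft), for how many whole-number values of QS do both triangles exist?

79

From triangle PQS: 176 < QS < 284.
From triangle RQS: 164 < QS < 256.
Intersection: 176 < QS < 256, so integers 177 through 255: 79 values.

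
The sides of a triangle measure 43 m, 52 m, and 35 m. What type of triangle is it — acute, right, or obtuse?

Compare the square of the longest side to the sum of squares of the other two: 35² + 43² = 3074 > 2704 = 52².

acute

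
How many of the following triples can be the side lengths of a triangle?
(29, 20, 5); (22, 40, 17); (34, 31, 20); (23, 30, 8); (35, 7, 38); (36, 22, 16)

(5,20,29): 5+20 ≤ 29 → not valid
(17,22,40): 17+22 ≤ 40 → not valid
(20,31,34): 20+31 > 34 → valid
(8,23,30): 8+23 > 30 → valid
(7,35,38): 7+35 > 38 → valid
(16,22,36): 16+22 > 36 → valid
4 of the 6 triples form a triangle.

4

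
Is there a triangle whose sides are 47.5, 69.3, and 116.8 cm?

No

The two shorter sides sum to 116.8, exactly equal to the longest side 116.8.
That gives only a degenerate (flat) triangle — the inequality must be strict.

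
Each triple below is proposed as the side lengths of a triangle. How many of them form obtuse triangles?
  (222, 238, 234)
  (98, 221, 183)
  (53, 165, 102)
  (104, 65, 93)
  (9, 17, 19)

1

(222,238,234): 222²+234² = 104040 > 56644 = 238² → acute
(98,221,183): 98²+183² = 43093 < 48841 = 221² → obtuse
(53,165,102): 53+102 ≤ 165, not a triangle
(104,65,93): 65²+93² = 12874 > 10816 = 104² → acute
(9,17,19): 9²+17² = 370 > 361 = 19² → acute
1 of the 5 is obtuse.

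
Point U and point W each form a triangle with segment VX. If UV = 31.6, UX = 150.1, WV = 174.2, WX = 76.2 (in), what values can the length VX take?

118.5 < VX < 181.7

From triangle UVX: |31.6 − 150.1| < VX < 31.6 + 150.1, i.e. 118.5 < VX < 181.7.
From triangle WVX: 98.0 < VX < 250.4.
Both must hold, so VX lies in the intersection.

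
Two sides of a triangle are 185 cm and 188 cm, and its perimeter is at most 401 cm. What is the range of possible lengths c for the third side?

3 < c ≤ 28 cm

Triangle inequality alone gives 3 < c < 373.
The perimeter condition gives c ≤ 401 − 185 − 188 = 28.
Intersecting the two: 3 < c ≤ 28.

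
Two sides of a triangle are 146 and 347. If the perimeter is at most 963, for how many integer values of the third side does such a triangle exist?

Triangle inequality: 201 < x < 493. Perimeter ≤ 963 gives x ≤ 963 − 146 − 347 = 470.
So 201 < x ≤ 470; integers 202 through 470: 269 values.

269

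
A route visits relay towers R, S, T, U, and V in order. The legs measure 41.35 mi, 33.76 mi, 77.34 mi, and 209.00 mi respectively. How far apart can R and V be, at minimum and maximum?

56.55 ≤ RV ≤ 361.45 mi

The maximum is all hops collinear in one direction: 41.35 + 33.76 + 77.34 + 209.00 = 361.45.
The longest hop is 209.00; the others sum to 152.45. Folding the others back against it leaves at least 209.00 − 152.45 = 56.55.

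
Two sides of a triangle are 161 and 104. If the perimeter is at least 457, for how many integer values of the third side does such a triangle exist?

Triangle inequality: 57 < x < 265. Perimeter ≥ 457 gives x ≥ 457 − 161 − 104 = 192.
So 192 ≤ x < 265; integers 192 through 264: 73 values.

73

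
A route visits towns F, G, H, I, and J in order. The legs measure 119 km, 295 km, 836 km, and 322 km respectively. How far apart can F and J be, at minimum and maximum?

100 ≤ FJ ≤ 1572 km

The maximum is all hops collinear in one direction: 119 + 295 + 836 + 322 = 1572.
The longest hop is 836; the others sum to 736. Folding the others back against it leaves at least 836 − 736 = 100.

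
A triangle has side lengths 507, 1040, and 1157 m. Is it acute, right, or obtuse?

right

Compare the square of the longest side to the sum of squares of the other two: 507² + 1040² = 1338649 = 1157².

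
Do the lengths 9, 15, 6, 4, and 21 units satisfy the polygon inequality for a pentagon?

Yes

A pentagon exists iff every side is shorter than the sum of the others — equivalently, the longest side is less than the sum of the rest.
Longest side 21 < 34 (sum of the remaining 4), so yes.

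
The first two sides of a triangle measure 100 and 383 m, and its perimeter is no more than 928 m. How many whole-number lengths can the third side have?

Triangle inequality: 283 < x < 483. Perimeter ≤ 928 gives x ≤ 928 − 100 − 383 = 445.
So 283 < x ≤ 445; integers 284 through 445: 162 values.

162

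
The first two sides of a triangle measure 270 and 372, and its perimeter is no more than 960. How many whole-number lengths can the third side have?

216

Triangle inequality: 102 < x < 642. Perimeter ≤ 960 gives x ≤ 960 − 270 − 372 = 318.
So 102 < x ≤ 318; integers 103 through 318: 216 values.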